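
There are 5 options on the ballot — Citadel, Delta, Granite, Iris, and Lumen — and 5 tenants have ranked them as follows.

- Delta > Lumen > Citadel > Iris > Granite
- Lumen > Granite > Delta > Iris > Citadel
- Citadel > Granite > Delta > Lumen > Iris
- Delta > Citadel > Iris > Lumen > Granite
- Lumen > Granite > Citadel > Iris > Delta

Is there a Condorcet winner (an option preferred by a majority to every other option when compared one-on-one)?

No

Head-to-head results (5 voters total):
Citadel vs Delta: Delta wins 3–2.
Citadel vs Granite: Citadel wins 3–2.
Citadel vs Iris: Citadel wins 4–1.
Citadel vs Lumen: Lumen wins 3–2.
Delta vs Granite: Granite wins 3–2.
Delta vs Iris: Delta wins 4–1.
Delta vs Lumen: Delta wins 3–2.
Granite vs Iris: Granite wins 3–2.
Granite vs Lumen: Lumen wins 4–1.
Iris vs Lumen: Lumen wins 4–1.
No candidate beats all others: Citadel beats Granite beats Delta beats Citadel, a majority cycle.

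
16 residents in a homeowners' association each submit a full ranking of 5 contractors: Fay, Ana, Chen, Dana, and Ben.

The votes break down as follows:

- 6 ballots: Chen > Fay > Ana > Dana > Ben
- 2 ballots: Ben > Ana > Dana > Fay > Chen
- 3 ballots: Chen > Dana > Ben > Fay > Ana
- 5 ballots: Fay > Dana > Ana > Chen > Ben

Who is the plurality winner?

Chen

First-place vote totals:
  Fay: 5
  Ana: 0
  Chen: 9
  Dana: 0
  Ben: 2
Chen has the most first-place votes.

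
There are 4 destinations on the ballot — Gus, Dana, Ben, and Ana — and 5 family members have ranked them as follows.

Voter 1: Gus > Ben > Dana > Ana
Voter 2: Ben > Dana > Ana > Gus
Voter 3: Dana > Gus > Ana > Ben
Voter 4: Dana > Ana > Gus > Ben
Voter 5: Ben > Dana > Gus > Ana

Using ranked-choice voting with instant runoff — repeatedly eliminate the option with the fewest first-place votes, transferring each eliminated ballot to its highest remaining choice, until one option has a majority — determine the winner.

Ben

Round 1: Dana 2, Ben 2, Gus 1, Ana 0. Ana has the fewest and is eliminated.
Round 2: Dana 2, Ben 2, Gus 1. Gus has the fewest and is eliminated.
Round 3: Ben 3, Dana 2. Ben has a majority.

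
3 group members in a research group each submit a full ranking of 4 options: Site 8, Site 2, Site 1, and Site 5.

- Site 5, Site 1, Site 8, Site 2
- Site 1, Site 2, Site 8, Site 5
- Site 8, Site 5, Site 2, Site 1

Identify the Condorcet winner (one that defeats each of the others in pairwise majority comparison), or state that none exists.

None — there is no Condorcet winner

Head-to-head results (3 voters total):
Site 8 vs Site 2: Site 8 wins 2–1.
Site 8 vs Site 1: Site 1 wins 2–1.
Site 8 vs Site 5: Site 8 wins 2–1.
Site 2 vs Site 1: Site 1 wins 2–1.
Site 2 vs Site 5: Site 5 wins 2–1.
Site 1 vs Site 5: Site 5 wins 2–1.
No candidate beats all others: Site 8 beats Site 5 beats Site 1 beats Site 8, a majority cycle.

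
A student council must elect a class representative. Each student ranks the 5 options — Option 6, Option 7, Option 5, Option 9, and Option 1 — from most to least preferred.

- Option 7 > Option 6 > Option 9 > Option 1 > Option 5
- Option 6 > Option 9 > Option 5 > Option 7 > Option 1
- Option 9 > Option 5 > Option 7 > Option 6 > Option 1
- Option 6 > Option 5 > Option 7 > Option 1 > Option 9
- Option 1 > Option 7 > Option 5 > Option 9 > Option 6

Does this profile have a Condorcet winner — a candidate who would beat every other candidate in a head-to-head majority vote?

No

Head-to-head results (5 voters total):
Option 6 vs Option 7: Option 7 wins 3–2.
Option 6 vs Option 5: Option 6 wins 3–2.
Option 6 vs Option 9: Option 6 wins 3–2.
Option 6 vs Option 1: Option 6 wins 4–1.
Option 7 vs Option 5: Option 5 wins 3–2.
Option 7 vs Option 9: Option 7 wins 3–2.
Option 7 vs Option 1: Option 7 wins 4–1.
Option 5 vs Option 9: Option 9 wins 3–2.
Option 5 vs Option 1: Option 5 wins 3–2.
Option 9 vs Option 1: Option 9 wins 3–2.
No candidate beats all others: Option 6 beats Option 5 beats Option 7 beats Option 6, a majority cycle.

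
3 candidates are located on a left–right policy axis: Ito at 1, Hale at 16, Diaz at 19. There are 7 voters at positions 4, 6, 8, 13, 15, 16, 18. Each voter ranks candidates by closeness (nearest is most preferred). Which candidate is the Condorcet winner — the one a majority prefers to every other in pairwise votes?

With single-peaked preferences on a line, the Condorcet winner is the candidate closest to the median voter.
The median voter (position 13) is closest to Hale at 16.
Check: Hale vs Diaz — voters closer to Hale: 6 of 7.

Hale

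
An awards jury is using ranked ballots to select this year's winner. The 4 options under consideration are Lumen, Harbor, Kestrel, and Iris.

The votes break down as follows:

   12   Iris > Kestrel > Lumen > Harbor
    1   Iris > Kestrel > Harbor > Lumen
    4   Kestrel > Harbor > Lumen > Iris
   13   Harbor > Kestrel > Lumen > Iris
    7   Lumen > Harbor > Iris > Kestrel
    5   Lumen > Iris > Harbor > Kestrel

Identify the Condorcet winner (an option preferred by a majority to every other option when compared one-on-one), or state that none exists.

There is no Condorcet winner

Head-to-head results (42 voters total):
Lumen vs Harbor: Lumen wins 24–18.
Lumen vs Kestrel: Kestrel wins 30–12.
Lumen vs Iris: Lumen wins 29–13.
Harbor vs Kestrel: Harbor wins 25–17.
Harbor vs Iris: Harbor wins 24–18.
Kestrel vs Iris: Iris wins 25–17.
No candidate beats all others: Lumen beats Harbor beats Kestrel beats Lumen, a majority cycle.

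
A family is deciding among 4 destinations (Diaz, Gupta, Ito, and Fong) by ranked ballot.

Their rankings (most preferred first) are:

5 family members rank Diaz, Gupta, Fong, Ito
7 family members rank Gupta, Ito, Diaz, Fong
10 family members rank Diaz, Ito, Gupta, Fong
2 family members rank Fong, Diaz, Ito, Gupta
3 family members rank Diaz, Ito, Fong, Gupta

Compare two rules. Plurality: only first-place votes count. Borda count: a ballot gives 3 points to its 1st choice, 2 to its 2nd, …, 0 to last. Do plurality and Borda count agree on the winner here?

Plurality first-place counts: Diaz 18, Gupta 7, Ito 0, Fong 2 → Diaz.
Borda totals: Diaz 65, Gupta 41, Ito 42, Fong 14 → Diaz.
The two rules agree on Diaz.

Yes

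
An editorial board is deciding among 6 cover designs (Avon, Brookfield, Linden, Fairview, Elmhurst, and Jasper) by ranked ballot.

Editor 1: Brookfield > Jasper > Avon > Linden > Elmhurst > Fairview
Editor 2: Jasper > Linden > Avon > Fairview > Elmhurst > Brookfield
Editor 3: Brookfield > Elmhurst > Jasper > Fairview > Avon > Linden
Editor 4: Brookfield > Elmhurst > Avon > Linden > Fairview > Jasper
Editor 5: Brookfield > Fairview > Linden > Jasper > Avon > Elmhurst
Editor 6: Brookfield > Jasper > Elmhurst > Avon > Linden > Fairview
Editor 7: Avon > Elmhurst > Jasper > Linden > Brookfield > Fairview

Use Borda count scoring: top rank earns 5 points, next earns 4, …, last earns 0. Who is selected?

Brookfield

Borda scores:
  Avon: 3 + 3 + 1 + 3 + 1 + 2 + 5 = 18
  Brookfield: 5 + 0 + 5 + 5 + 5 + 5 + 1 = 26
  Linden: 2 + 4 + 0 + 2 + 3 + 1 + 2 = 14
  Fairview: 0 + 2 + 2 + 1 + 4 + 0 + 0 = 9
  Elmhurst: 1 + 1 + 4 + 4 + 0 + 3 + 4 = 17
  Jasper: 4 + 5 + 3 + 0 + 2 + 4 + 3 = 21
Brookfield has the highest total.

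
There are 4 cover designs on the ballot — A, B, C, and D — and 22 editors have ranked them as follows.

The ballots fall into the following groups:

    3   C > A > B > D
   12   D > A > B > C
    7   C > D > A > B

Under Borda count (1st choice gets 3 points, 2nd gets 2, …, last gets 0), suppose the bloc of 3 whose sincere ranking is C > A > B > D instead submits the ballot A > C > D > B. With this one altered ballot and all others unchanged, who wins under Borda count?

Borda totals with the altered ballot: A 40, B 12, C 27, D 53.
The winner is unchanged: still D.

D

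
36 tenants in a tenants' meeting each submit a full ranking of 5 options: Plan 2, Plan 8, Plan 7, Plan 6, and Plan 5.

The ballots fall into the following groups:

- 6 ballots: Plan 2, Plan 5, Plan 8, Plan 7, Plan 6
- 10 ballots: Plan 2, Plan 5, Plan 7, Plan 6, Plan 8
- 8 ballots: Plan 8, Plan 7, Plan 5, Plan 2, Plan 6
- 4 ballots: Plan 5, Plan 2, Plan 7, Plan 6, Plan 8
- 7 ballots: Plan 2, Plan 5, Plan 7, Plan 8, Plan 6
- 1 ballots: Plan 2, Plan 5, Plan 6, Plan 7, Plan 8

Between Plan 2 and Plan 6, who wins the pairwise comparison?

Ballots ranking Plan 2 above Plan 6: 6+10+8+4+7+1 = 36.
Ballots ranking Plan 6 above Plan 2: 0.
Plan 2 wins the head-to-head, 36–0.

Plan 2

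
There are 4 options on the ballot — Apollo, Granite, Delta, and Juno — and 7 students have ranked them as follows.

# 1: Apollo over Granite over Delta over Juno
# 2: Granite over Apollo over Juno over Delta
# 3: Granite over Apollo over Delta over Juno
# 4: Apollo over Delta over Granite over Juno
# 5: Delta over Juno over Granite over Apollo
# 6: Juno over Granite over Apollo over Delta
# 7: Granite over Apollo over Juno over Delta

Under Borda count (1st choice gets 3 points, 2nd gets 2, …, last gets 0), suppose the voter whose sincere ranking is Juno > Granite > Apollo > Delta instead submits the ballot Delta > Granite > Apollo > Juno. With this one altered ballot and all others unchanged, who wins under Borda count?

Borda totals with the altered ballot: Apollo 13, Granite 15, Delta 10, Juno 4.
The winner is unchanged: still Granite.

Granite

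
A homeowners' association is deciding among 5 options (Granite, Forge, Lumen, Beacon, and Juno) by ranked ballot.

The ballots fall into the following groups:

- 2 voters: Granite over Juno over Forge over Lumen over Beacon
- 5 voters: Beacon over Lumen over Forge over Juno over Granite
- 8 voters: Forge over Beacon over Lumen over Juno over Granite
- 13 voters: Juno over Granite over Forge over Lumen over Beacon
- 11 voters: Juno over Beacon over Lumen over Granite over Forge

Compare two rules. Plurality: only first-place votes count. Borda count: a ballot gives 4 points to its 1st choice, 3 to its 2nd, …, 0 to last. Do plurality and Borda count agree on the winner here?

Plurality first-place counts: Granite 2, Forge 8, Lumen 0, Beacon 5, Juno 24 → Juno.
Borda totals: Granite 58, Forge 72, Lumen 68, Beacon 77, Juno 115 → Juno.
The two rules agree on Juno.

Yes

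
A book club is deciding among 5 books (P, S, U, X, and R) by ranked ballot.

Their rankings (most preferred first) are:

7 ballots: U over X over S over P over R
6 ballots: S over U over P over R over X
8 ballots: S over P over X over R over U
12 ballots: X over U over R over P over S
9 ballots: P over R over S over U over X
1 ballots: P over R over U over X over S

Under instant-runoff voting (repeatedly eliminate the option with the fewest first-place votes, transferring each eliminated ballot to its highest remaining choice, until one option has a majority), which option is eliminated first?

R

Round 1: S 14, X 12, P 10, U 7, R 0. R has the fewest and is eliminated.
Round 2: S 14, X 12, P 10, U 7. U has the fewest and is eliminated.
Round 3: X 19, S 14, P 10. P has the fewest and is eliminated.
Round 4: S 23, X 20. S has a majority.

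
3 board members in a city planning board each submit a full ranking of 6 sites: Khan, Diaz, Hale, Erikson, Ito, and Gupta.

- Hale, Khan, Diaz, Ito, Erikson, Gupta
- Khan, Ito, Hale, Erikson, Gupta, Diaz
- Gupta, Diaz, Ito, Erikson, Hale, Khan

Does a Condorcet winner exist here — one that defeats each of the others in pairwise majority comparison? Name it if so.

Head-to-head results (3 voters total):
Khan vs Diaz: Khan wins 2–1.
Khan vs Hale: Hale wins 2–1.
Khan vs Erikson: Khan wins 2–1.
Khan vs Ito: Khan wins 2–1.
Khan vs Gupta: Khan wins 2–1.
Diaz vs Hale: Hale wins 2–1.
Diaz vs Erikson: Diaz wins 2–1.
Diaz vs Ito: Diaz wins 2–1.
Diaz vs Gupta: Gupta wins 2–1.
Hale vs Erikson: Hale wins 2–1.
Hale vs Ito: Ito wins 2–1.
Hale vs Gupta: Hale wins 2–1.
Erikson vs Ito: Ito wins 3–0.
Erikson vs Gupta: Erikson wins 2–1.
Ito vs Gupta: Ito wins 2–1.
No candidate beats all others: Khan beats Ito beats Hale beats Khan, a majority cycle.

None — there is no Condorcet winner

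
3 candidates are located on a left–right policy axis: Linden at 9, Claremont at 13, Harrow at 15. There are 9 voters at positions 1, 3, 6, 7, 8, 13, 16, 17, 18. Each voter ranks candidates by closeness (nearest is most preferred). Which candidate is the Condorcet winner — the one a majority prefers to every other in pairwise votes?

With single-peaked preferences on a line, the Condorcet winner is the candidate closest to the median voter.
The median voter (position 8) is closest to Linden at 9.
Check: Linden vs Claremont — voters closer to Linden: 5 of 9.

Linden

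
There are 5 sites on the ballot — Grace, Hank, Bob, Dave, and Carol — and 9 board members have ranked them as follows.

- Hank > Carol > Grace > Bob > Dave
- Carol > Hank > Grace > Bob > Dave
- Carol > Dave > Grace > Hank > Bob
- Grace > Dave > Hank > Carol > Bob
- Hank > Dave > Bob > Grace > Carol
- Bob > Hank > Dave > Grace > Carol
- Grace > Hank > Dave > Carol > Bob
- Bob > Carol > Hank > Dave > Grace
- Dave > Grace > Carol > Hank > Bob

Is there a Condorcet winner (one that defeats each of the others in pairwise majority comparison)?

Yes

Head-to-head results (9 voters total):
Grace vs Hank: Hank wins 5–4.
Grace vs Bob: Grace wins 6–3.
Grace vs Dave: Dave wins 5–4.
Grace vs Carol: Grace wins 5–4.
Hank vs Bob: Hank wins 7–2.
Hank vs Dave: Hank wins 6–3.
Hank vs Carol: Hank wins 5–4.
Bob vs Dave: Dave wins 5–4.
Bob vs Carol: Carol wins 6–3.
Dave vs Carol: Dave wins 5–4.
Hank beats each rival — Grace (5–4), Bob (7–2), Dave (6–3), Carol (5–4) — so Hank is the Condorcet winner.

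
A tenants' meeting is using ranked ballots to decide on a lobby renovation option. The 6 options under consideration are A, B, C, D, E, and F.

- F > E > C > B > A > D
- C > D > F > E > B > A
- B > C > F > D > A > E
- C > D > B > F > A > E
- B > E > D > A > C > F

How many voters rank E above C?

Ballots ranking E above C: 2.
Ballots ranking C above E: 3.
So 2 of 5 voters prefer E to C.

2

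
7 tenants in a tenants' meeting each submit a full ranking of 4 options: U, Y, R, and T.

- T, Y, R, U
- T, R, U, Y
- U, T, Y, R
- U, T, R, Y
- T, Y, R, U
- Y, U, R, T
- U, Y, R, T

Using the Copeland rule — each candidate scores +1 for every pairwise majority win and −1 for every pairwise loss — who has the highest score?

U

Pairwise results:
  U vs Y: U wins 4–3.
  U vs R: U wins 4–3.
  U vs T: U wins 4–3.
  Y vs R: Y wins 5–2.
  Y vs T: T wins 5–2.
  R vs T: T wins 5–2.
Copeland scores (wins − losses):
  U: 3 − 0 = 3
  Y: 1 − 2 = -1
  R: 0 − 3 = -3
  T: 2 − 1 = 1
U has the best Copeland score.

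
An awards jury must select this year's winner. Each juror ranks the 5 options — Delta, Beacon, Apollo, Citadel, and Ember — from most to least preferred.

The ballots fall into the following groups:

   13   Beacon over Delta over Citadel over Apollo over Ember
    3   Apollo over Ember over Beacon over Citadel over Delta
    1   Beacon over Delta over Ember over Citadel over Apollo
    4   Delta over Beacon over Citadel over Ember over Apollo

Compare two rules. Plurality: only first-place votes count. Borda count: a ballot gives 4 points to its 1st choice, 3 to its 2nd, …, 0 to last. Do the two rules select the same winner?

Plurality first-place counts: Delta 4, Beacon 14, Apollo 3, Citadel 0, Ember 0 → Beacon.
Borda totals: Delta 58, Beacon 74, Apollo 25, Citadel 38, Ember 15 → Beacon.
The two rules agree on Beacon.

Yes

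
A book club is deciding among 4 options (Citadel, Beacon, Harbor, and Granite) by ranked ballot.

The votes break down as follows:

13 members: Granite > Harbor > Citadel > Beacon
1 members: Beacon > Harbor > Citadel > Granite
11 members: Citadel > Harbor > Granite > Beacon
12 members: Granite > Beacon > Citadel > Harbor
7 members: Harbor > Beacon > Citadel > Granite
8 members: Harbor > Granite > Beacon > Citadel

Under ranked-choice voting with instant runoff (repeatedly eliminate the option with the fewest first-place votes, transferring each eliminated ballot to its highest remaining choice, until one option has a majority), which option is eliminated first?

Beacon

Round 1: Granite 25, Harbor 15, Citadel 11, Beacon 1. Beacon has the fewest and is eliminated.
Round 2: Granite 25, Harbor 16, Citadel 11. Citadel has the fewest and is eliminated.
Round 3: Harbor 27, Granite 25. Harbor has a majority.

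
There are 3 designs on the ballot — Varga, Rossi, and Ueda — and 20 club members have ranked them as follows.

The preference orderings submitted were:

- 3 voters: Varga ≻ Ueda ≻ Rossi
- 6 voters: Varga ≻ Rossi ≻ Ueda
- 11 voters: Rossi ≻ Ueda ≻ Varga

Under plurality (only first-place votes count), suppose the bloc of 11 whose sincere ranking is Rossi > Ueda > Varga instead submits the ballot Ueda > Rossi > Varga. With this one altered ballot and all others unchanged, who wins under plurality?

First-place totals with the altered ballot: Varga 9, Rossi 0, Ueda 11.
The switch changes the winner from Rossi to Ueda.

Ueda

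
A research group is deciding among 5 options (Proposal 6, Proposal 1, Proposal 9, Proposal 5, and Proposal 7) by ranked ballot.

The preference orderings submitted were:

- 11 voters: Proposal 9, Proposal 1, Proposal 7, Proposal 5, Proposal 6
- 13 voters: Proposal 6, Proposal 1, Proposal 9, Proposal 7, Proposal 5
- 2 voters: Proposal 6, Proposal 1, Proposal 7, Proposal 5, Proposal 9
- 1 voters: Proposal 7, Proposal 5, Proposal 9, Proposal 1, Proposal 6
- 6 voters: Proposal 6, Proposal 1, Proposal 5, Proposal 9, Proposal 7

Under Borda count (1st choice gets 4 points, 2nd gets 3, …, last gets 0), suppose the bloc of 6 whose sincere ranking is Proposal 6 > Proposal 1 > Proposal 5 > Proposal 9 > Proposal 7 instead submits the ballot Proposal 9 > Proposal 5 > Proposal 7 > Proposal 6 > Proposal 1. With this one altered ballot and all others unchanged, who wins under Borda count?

Proposal 9

Borda totals with the altered ballot: Proposal 6 66, Proposal 1 79, Proposal 9 96, Proposal 5 34, Proposal 7 55.
The switch changes the winner from Proposal 1 to Proposal 9.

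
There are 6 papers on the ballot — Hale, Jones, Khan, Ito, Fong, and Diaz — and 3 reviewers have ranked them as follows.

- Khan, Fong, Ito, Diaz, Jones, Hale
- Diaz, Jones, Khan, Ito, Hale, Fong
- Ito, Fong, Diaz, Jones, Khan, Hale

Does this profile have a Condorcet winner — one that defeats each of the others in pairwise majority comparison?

Head-to-head results (3 voters total):
Hale vs Jones: Jones wins 3–0.
Hale vs Khan: Khan wins 3–0.
Hale vs Ito: Ito wins 3–0.
Hale vs Fong: Fong wins 2–1.
Hale vs Diaz: Diaz wins 3–0.
Jones vs Khan: Jones wins 2–1.
Jones vs Ito: Ito wins 2–1.
Jones vs Fong: Fong wins 2–1.
Jones vs Diaz: Diaz wins 3–0.
Khan vs Ito: Khan wins 2–1.
Khan vs Fong: Khan wins 2–1.
Khan vs Diaz: Diaz wins 2–1.
Ito vs Fong: Ito wins 2–1.
Ito vs Diaz: Ito wins 2–1.
Fong vs Diaz: Fong wins 2–1.
No candidate beats all others: Jones beats Khan beats Ito beats Jones, a majority cycle.

No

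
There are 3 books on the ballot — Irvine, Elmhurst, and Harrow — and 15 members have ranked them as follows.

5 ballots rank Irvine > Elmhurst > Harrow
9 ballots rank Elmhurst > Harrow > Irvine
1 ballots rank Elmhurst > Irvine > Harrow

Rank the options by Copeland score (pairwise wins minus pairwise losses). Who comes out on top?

Pairwise results:
  Irvine vs Elmhurst: Elmhurst wins 10–5.
  Irvine vs Harrow: Harrow wins 9–6.
  Elmhurst vs Harrow: Elmhurst wins 15–0.
Copeland scores (wins − losses):
  Irvine: 0 − 2 = -2
  Elmhurst: 2 − 0 = 2
  Harrow: 1 − 1 = 0
Elmhurst has the best Copeland score.

Elmhurst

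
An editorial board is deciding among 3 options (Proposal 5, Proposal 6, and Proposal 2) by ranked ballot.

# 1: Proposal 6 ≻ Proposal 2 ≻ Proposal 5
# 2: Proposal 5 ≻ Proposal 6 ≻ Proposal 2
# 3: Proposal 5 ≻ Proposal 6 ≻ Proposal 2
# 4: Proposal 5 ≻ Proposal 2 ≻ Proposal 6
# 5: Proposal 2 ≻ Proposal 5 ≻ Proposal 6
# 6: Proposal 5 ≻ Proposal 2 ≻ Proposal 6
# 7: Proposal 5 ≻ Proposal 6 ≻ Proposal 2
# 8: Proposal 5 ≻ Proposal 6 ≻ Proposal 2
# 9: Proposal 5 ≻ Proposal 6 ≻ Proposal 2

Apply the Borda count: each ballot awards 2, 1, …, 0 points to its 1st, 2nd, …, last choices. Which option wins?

Borda scores:
  Proposal 5: 0 + 2 + 2 + 2 + 1 + 2 + 2 + 2 + 2 = 15
  Proposal 6: 2 + 1 + 1 + 0 + 0 + 0 + 1 + 1 + 1 = 7
  Proposal 2: 1 + 0 + 0 + 1 + 2 + 1 + 0 + 0 + 0 = 5
Proposal 5 has the highest total.

Proposal 5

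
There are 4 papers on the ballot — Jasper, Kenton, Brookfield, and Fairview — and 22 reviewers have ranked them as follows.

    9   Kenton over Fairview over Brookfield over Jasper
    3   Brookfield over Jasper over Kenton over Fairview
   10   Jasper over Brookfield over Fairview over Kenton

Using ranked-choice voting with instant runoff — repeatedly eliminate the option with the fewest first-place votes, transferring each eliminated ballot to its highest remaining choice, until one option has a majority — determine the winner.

Jasper

Round 1: Jasper 10, Kenton 9, Brookfield 3, Fairview 0. Fairview has the fewest and is eliminated.
Round 2: Jasper 10, Kenton 9, Brookfield 3. Brookfield has the fewest and is eliminated.
Round 3: Jasper 13, Kenton 9. Jasper has a majority.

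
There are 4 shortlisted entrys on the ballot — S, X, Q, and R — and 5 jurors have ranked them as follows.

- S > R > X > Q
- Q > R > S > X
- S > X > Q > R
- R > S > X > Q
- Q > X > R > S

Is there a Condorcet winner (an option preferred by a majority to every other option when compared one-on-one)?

No

Head-to-head results (5 voters total):
S vs X: S wins 4–1.
S vs Q: S wins 3–2.
S vs R: R wins 3–2.
X vs Q: X wins 3–2.
X vs R: R wins 3–2.
Q vs R: Q wins 3–2.
No candidate beats all others: S beats Q beats R beats S, a majority cycle.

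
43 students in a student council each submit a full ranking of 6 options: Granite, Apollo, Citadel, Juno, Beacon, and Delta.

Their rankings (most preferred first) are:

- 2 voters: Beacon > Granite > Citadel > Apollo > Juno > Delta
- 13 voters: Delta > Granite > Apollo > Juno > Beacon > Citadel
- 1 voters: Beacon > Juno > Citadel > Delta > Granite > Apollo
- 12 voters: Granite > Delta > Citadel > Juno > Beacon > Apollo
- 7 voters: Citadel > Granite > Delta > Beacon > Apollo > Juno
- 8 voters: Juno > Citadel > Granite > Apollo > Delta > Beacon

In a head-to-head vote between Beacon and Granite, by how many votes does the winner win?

Ballots ranking Beacon above Granite: 2+1 = 3.
Ballots ranking Granite above Beacon: 13+12+7+8 = 40.
Granite wins 40–3, a margin of 37.

37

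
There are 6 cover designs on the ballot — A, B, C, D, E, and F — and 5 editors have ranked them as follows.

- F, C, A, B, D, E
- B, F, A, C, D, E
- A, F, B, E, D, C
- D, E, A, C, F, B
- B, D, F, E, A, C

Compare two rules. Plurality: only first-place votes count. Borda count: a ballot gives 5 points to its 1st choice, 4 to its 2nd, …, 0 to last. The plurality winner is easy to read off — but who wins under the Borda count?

Plurality first-place counts: A 1, B 2, C 0, D 1, E 0, F 1 → B.
Borda totals: A 15, B 15, C 8, D 12, E 8, F 17 → F.

F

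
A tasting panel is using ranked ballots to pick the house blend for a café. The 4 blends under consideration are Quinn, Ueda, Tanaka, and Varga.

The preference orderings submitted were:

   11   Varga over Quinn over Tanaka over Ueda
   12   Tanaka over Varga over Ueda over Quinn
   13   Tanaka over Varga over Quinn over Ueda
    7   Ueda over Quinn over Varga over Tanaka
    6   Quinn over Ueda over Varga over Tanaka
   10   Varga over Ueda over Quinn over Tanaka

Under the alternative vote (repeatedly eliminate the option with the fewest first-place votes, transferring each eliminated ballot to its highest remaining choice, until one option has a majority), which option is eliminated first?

Quinn

Round 1: Tanaka 25, Varga 21, Ueda 7, Quinn 6. Quinn has the fewest and is eliminated.
Round 2: Tanaka 25, Varga 21, Ueda 13. Ueda has the fewest and is eliminated.
Round 3: Varga 34, Tanaka 25. Varga has a majority.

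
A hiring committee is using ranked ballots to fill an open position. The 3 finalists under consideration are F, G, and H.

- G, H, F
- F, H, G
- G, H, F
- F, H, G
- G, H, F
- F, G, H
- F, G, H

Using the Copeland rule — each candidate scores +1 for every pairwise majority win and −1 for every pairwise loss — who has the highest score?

Pairwise results:
  F vs G: F wins 4–3.
  F vs H: F wins 4–3.
  G vs H: G wins 5–2.
Copeland scores (wins − losses):
  F: 2 − 0 = 2
  G: 1 − 1 = 0
  H: 0 − 2 = -2
F has the best Copeland score.

F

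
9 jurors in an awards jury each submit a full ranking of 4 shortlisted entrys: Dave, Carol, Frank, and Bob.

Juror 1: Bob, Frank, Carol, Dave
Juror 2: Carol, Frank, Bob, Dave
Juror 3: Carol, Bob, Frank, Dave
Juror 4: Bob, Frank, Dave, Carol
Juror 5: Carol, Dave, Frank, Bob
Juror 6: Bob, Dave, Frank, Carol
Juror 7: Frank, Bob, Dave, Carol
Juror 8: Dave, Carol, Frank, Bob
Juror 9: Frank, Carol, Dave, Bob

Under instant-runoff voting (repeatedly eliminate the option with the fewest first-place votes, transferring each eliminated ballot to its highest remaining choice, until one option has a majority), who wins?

Carol

Round 1: Carol 3, Bob 3, Frank 2, Dave 1. Dave has the fewest and is eliminated.
Round 2: Carol 4, Bob 3, Frank 2. Frank has the fewest and is eliminated.
Round 3: Carol 5, Bob 4. Carol has a majority.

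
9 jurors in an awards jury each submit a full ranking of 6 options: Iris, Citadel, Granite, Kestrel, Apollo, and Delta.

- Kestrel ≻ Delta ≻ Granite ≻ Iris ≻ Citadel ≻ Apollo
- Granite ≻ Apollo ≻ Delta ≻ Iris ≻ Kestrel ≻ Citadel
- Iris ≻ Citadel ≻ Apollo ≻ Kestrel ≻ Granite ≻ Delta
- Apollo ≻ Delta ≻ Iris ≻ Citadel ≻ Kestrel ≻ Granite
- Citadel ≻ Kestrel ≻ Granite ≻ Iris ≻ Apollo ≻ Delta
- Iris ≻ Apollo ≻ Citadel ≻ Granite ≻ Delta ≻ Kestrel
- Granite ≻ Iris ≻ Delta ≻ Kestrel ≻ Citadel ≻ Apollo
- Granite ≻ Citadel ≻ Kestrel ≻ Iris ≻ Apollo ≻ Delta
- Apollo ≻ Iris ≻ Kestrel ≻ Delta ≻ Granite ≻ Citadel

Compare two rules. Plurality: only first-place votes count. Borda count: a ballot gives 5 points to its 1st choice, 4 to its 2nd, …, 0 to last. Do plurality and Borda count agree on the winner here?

No

Plurality first-place counts: Iris 2, Citadel 1, Granite 3, Kestrel 1, Apollo 2, Delta 0 → Granite.
Borda totals: Iris 29, Citadel 20, Granite 25, Kestrel 21, Apollo 23, Delta 17 → Iris.
The two rules disagree: plurality picks Granite, Borda picks Iris.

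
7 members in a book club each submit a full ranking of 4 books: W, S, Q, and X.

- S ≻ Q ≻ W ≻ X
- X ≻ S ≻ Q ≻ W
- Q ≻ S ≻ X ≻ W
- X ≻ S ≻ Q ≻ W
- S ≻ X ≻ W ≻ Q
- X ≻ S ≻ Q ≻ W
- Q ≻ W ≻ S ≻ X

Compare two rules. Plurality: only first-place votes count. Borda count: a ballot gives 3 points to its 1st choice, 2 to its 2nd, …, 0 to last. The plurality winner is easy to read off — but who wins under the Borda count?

Plurality first-place counts: W 0, S 2, Q 2, X 3 → X.
Borda totals: W 4, S 15, Q 11, X 12 → S.

S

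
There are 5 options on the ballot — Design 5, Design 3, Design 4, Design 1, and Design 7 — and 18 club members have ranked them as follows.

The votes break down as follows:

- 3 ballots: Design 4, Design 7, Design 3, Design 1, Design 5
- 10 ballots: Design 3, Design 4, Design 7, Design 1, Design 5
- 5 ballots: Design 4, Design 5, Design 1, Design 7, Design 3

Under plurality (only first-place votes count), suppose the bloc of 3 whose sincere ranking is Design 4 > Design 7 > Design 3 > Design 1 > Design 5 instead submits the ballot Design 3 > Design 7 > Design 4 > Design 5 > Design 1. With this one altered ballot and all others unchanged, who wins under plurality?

Design 3

First-place totals with the altered ballot: Design 5 0, Design 3 13, Design 4 5, Design 1 0, Design 7 0.
The winner is unchanged: still Design 3.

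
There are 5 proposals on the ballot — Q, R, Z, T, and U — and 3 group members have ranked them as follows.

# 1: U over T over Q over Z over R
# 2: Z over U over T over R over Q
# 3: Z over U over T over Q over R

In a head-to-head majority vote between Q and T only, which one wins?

Ballots ranking Q above T: 0.
Ballots ranking T above Q: 3.
T wins the head-to-head, 3–0.

T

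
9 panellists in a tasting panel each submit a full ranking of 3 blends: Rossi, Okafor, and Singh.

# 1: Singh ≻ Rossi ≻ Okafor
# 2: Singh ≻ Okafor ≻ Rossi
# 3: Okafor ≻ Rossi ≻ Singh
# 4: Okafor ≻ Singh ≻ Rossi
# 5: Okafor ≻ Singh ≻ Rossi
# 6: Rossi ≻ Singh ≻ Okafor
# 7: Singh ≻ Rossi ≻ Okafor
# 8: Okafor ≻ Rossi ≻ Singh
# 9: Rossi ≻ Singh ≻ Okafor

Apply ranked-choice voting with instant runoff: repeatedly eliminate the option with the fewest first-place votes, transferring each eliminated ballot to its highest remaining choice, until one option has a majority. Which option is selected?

Round 1: Okafor 4, Singh 3, Rossi 2. Rossi has the fewest and is eliminated.
Round 2: Singh 5, Okafor 4. Singh has a majority.

Singh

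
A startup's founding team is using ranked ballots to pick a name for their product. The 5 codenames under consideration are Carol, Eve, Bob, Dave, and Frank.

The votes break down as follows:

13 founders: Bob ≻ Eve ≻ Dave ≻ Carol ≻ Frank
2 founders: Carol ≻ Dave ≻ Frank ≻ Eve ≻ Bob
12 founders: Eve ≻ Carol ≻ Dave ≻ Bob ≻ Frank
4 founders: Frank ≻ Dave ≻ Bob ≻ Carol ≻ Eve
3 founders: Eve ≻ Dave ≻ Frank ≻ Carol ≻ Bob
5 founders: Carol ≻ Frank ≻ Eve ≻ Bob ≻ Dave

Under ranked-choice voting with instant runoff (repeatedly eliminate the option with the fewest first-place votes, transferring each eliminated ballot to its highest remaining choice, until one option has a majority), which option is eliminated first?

Round 1: Eve 15, Bob 13, Carol 7, Frank 4, Dave 0. Dave has the fewest and is eliminated.
Round 2: Eve 15, Bob 13, Carol 7, Frank 4. Frank has the fewest and is eliminated.
Round 3: Bob 17, Eve 15, Carol 7. Carol has the fewest and is eliminated.
Round 4: Eve 22, Bob 17. Eve has a majority.

Dave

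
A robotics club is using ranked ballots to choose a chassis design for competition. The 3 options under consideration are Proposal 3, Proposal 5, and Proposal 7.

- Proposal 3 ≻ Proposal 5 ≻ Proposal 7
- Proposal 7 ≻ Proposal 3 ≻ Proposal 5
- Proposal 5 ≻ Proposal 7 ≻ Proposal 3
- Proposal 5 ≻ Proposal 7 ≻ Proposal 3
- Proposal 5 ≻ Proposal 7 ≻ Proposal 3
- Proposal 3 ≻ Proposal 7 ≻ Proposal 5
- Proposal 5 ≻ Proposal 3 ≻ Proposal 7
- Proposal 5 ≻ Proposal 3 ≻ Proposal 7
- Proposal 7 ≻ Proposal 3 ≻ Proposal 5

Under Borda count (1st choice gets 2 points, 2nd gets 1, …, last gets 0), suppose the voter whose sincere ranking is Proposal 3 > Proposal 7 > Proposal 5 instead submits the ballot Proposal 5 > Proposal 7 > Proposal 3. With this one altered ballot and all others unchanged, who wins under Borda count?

Proposal 5

Borda totals with the altered ballot: Proposal 3 6, Proposal 5 13, Proposal 7 8.
The winner is unchanged: still Proposal 5.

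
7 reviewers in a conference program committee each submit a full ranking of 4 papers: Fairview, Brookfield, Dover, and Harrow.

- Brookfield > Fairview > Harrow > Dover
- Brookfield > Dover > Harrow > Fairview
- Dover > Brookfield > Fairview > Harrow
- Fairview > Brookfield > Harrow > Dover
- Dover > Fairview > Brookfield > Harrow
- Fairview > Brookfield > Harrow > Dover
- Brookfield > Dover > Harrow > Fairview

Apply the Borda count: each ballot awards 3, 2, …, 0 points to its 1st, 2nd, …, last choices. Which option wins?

Brookfield

Borda scores:
  Fairview: 2 + 0 + 1 + 3 + 2 + 3 + 0 = 11
  Brookfield: 3 + 3 + 2 + 2 + 1 + 2 + 3 = 16
  Dover: 0 + 2 + 3 + 0 + 3 + 0 + 2 = 10
  Harrow: 1 + 1 + 0 + 1 + 0 + 1 + 1 = 5
Brookfield has the highest total.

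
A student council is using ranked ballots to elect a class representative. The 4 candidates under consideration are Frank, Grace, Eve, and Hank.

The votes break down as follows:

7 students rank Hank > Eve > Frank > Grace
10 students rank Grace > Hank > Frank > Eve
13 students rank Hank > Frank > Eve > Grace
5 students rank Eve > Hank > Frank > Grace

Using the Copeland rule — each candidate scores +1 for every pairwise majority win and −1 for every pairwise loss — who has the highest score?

Hank

Pairwise results:
  Frank vs Grace: Frank wins 25–10.
  Frank vs Eve: Frank wins 23–12.
  Frank vs Hank: Hank wins 35–0.
  Grace vs Eve: Eve wins 25–10.
  Grace vs Hank: Hank wins 25–10.
  Eve vs Hank: Hank wins 30–5.
Copeland scores (wins − losses):
  Frank: 2 − 1 = 1
  Grace: 0 − 3 = -3
  Eve: 1 − 2 = -1
  Hank: 3 − 0 = 3
Hank has the best Copeland score.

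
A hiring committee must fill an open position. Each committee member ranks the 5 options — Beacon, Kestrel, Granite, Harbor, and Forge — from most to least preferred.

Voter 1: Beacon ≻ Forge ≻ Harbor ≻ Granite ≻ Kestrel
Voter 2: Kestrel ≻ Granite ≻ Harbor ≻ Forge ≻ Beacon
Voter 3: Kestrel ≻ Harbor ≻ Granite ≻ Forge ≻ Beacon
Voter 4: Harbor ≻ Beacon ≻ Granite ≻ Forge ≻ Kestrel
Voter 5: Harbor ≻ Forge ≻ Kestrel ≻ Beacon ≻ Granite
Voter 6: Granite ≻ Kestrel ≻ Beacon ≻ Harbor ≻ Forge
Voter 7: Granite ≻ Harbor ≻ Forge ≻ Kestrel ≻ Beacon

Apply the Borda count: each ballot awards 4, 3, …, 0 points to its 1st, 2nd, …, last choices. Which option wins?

Borda scores:
  Beacon: 4 + 0 + 0 + 3 + 1 + 2 + 0 = 10
  Kestrel: 0 + 4 + 4 + 0 + 2 + 3 + 1 = 14
  Granite: 1 + 3 + 2 + 2 + 0 + 4 + 4 = 16
  Harbor: 2 + 2 + 3 + 4 + 4 + 1 + 3 = 19
  Forge: 3 + 1 + 1 + 1 + 3 + 0 + 2 = 11
Harbor has the highest total.

Harbor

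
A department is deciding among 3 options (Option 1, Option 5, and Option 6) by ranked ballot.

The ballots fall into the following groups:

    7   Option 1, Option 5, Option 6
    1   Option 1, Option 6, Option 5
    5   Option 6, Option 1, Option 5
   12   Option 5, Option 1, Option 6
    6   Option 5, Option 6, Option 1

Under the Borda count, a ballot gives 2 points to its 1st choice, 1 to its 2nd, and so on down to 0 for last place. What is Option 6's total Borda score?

17

Borda scores:
  Option 1: 7·2 + 2 + 5·1 + 12·1 + 6·0 = 33
  Option 5: 7·1 + 0 + 5·0 + 12·2 + 6·2 = 43
  Option 6: 7·0 + 1 + 5·2 + 12·0 + 6·1 = 17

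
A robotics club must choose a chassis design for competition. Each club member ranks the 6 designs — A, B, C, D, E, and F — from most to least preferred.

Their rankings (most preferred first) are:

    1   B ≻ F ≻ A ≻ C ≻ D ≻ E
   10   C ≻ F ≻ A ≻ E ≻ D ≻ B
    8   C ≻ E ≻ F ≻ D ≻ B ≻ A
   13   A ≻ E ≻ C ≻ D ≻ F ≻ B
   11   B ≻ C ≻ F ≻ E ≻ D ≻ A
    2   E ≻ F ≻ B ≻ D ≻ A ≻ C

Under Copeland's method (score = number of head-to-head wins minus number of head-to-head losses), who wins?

C

Pairwise results:
  A vs B: A wins 23–22.
  A vs C: C wins 29–16.
  A vs D: A wins 24–21.
  A vs E: A wins 24–21.
  A vs F: F wins 32–13.
  B vs C: C wins 31–14.
  B vs D: D wins 31–14.
  B vs E: E wins 33–12.
  B vs F: F wins 33–12.
  C vs D: C wins 43–2.
  C vs E: C wins 30–15.
  C vs F: C wins 42–3.
  D vs E: E wins 44–1.
  D vs F: F wins 32–13.
  E vs F: E wins 23–22.
Copeland scores (wins − losses):
  A: 3 − 2 = 1
  B: 0 − 5 = -5
  C: 5 − 0 = 5
  D: 1 − 4 = -3
  E: 3 − 2 = 1
  F: 3 − 2 = 1
C has the best Copeland score.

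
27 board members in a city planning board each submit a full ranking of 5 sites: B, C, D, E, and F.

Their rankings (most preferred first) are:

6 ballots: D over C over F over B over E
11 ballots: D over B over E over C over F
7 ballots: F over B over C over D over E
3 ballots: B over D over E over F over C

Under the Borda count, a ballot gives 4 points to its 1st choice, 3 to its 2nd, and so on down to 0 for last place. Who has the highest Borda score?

D

Borda scores:
  B: 6·1 + 11·3 + 7·3 + 3·4 = 72
  C: 6·3 + 11·1 + 7·2 + 3·0 = 43
  D: 6·4 + 11·4 + 7·1 + 3·3 = 84
  E: 6·0 + 11·2 + 7·0 + 3·2 = 28
  F: 6·2 + 11·0 + 7·4 + 3·1 = 43
D has the highest total.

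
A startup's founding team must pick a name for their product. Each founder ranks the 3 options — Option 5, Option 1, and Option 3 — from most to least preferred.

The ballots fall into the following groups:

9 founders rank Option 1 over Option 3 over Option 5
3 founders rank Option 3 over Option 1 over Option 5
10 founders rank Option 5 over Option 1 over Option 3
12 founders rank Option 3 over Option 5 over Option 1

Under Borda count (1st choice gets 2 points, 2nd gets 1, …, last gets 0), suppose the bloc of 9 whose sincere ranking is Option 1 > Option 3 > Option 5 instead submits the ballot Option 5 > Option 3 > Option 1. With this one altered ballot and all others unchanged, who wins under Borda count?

Option 5

Borda totals with the altered ballot: Option 5 50, Option 1 13, Option 3 39.
The switch changes the winner from Option 3 to Option 5.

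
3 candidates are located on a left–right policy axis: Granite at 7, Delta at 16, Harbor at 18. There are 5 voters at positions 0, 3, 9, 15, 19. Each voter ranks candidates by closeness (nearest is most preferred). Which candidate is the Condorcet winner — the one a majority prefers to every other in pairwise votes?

With single-peaked preferences on a line, the Condorcet winner is the candidate closest to the median voter.
The median voter (position 9) is closest to Granite at 7.
Check: Granite vs Delta — voters closer to Granite: 3 of 5.

Granite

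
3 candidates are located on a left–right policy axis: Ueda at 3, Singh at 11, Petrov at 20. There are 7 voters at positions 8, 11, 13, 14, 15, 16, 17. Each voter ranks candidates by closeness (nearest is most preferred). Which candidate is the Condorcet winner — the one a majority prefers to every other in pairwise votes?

With single-peaked preferences on a line, the Condorcet winner is the candidate closest to the median voter.
The median voter (position 14) is closest to Singh at 11.
Check: Singh vs Petrov — voters closer to Singh: 5 of 7.

Singh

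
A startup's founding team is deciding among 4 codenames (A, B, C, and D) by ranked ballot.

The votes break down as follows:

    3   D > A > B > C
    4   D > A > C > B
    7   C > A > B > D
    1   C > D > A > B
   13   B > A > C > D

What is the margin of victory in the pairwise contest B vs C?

4

Ballots ranking B above C: 3+13 = 16.
Ballots ranking C above B: 4+7+1 = 12.
B wins 16–12, a margin of 4.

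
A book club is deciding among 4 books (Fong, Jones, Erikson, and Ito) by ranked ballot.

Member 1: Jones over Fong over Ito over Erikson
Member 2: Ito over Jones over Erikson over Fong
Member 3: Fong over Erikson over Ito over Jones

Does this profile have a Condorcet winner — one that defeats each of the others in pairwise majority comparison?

No

Head-to-head results (3 voters total):
Fong vs Jones: Jones wins 2–1.
Fong vs Erikson: Fong wins 2–1.
Fong vs Ito: Fong wins 2–1.
Jones vs Erikson: Jones wins 2–1.
Jones vs Ito: Ito wins 2–1.
Erikson vs Ito: Ito wins 2–1.
No candidate beats all others: Fong beats Ito beats Jones beats Fong, a majority cycle.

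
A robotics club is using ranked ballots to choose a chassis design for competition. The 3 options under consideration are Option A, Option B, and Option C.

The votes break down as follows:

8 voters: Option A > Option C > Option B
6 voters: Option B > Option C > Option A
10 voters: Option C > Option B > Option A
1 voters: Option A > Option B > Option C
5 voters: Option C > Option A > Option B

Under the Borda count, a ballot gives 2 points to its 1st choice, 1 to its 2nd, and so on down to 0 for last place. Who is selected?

Borda scores:
  Option A: 8·2 + 6·0 + 10·0 + 2 + 5·1 = 23
  Option B: 8·0 + 6·2 + 10·1 + 1 + 5·0 = 23
  Option C: 8·1 + 6·1 + 10·2 + 0 + 5·2 = 44
Option C has the highest total.

Option C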